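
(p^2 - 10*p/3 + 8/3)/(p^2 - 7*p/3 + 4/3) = (p - 2)/(p - 1)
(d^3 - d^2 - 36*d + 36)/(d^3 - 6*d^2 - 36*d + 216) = (d - 1)/(d - 6)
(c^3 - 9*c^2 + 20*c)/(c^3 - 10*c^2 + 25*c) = (c - 4)/(c - 5)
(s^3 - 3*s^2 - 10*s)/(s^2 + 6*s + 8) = s*(s - 5)/(s + 4)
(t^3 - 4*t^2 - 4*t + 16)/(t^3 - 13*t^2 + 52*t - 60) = (t^2 - 2*t - 8)/(t^2 - 11*t + 30)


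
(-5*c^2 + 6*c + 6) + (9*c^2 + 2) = 4*c^2 + 6*c + 8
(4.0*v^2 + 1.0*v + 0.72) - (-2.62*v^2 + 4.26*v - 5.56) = 6.62*v^2 - 3.26*v + 6.28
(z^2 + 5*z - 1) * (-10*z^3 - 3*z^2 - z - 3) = -10*z^5 - 53*z^4 - 6*z^3 - 5*z^2 - 14*z + 3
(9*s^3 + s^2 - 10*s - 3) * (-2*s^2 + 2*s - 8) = -18*s^5 + 16*s^4 - 50*s^3 - 22*s^2 + 74*s + 24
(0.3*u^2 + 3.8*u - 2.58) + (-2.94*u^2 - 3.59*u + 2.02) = -2.64*u^2 + 0.21*u - 0.56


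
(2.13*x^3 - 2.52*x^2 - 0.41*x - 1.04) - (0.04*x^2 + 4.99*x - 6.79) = 2.13*x^3 - 2.56*x^2 - 5.4*x + 5.75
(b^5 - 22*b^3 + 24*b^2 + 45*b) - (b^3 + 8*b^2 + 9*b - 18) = b^5 - 23*b^3 + 16*b^2 + 36*b + 18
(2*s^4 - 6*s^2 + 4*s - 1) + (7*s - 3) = 2*s^4 - 6*s^2 + 11*s - 4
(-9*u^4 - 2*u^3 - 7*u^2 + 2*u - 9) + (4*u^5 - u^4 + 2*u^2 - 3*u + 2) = 4*u^5 - 10*u^4 - 2*u^3 - 5*u^2 - u - 7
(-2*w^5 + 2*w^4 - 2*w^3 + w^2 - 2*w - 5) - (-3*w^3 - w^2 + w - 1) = -2*w^5 + 2*w^4 + w^3 + 2*w^2 - 3*w - 4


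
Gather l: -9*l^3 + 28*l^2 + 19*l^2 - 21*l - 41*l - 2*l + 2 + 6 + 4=-9*l^3 + 47*l^2 - 64*l + 12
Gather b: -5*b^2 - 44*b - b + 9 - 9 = -5*b^2 - 45*b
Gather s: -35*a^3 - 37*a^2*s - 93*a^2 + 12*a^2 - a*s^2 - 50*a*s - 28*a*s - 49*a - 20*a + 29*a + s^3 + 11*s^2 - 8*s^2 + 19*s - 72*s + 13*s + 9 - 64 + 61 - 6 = -35*a^3 - 81*a^2 - 40*a + s^3 + s^2*(3 - a) + s*(-37*a^2 - 78*a - 40)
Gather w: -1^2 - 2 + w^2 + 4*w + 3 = w^2 + 4*w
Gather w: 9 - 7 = 2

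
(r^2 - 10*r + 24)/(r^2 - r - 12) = (r - 6)/(r + 3)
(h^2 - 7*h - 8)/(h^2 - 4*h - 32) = (h + 1)/(h + 4)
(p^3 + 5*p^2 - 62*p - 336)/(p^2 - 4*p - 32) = (p^2 + 13*p + 42)/(p + 4)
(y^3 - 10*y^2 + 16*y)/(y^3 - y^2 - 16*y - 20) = y*(-y^2 + 10*y - 16)/(-y^3 + y^2 + 16*y + 20)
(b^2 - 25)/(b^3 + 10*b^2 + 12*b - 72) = (b^2 - 25)/(b^3 + 10*b^2 + 12*b - 72)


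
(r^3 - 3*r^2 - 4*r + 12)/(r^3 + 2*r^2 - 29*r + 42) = (r + 2)/(r + 7)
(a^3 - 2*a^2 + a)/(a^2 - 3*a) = (a^2 - 2*a + 1)/(a - 3)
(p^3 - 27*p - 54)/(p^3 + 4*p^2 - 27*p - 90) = (p^2 - 3*p - 18)/(p^2 + p - 30)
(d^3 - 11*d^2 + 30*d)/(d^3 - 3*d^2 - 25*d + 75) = d*(d - 6)/(d^2 + 2*d - 15)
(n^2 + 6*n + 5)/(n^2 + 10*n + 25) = (n + 1)/(n + 5)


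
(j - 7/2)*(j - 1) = j^2 - 9*j/2 + 7/2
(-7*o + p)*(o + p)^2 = -7*o^3 - 13*o^2*p - 5*o*p^2 + p^3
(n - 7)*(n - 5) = n^2 - 12*n + 35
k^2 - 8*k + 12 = (k - 6)*(k - 2)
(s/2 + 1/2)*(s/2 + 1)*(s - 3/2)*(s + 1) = s^4/4 + 5*s^3/8 - s^2/4 - 11*s/8 - 3/4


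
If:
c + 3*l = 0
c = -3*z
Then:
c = -3*z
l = z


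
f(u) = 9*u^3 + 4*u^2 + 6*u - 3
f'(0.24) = 9.48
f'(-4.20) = 448.68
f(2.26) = 134.88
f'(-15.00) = 5961.00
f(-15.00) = -29568.00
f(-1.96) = -67.16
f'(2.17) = 150.50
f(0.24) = -1.21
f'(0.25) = 9.69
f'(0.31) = 11.07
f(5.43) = 1588.45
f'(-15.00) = 5961.00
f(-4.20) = -624.43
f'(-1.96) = 94.04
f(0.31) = -0.49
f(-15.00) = -29568.00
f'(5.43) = 845.53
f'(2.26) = 161.99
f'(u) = 27*u^2 + 8*u + 6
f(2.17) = 120.82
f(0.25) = -1.11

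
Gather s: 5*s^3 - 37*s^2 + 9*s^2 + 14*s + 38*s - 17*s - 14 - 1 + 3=5*s^3 - 28*s^2 + 35*s - 12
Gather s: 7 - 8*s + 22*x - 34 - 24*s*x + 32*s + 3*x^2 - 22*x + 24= s*(24 - 24*x) + 3*x^2 - 3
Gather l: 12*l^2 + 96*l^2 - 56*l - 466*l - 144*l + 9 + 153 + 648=108*l^2 - 666*l + 810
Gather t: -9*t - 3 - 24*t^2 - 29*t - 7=-24*t^2 - 38*t - 10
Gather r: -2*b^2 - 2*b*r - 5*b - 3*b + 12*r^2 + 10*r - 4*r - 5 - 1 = -2*b^2 - 8*b + 12*r^2 + r*(6 - 2*b) - 6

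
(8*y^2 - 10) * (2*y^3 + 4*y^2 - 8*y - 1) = 16*y^5 + 32*y^4 - 84*y^3 - 48*y^2 + 80*y + 10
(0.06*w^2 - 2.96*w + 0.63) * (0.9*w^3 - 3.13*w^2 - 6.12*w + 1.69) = 0.054*w^5 - 2.8518*w^4 + 9.4646*w^3 + 16.2447*w^2 - 8.858*w + 1.0647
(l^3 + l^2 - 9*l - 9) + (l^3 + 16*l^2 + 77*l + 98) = 2*l^3 + 17*l^2 + 68*l + 89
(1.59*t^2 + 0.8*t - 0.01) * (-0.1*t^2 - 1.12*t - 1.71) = -0.159*t^4 - 1.8608*t^3 - 3.6139*t^2 - 1.3568*t + 0.0171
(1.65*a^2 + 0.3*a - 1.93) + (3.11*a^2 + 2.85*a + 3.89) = 4.76*a^2 + 3.15*a + 1.96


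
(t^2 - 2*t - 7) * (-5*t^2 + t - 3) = -5*t^4 + 11*t^3 + 30*t^2 - t + 21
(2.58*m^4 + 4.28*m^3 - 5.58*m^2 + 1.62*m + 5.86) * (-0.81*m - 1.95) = -2.0898*m^5 - 8.4978*m^4 - 3.8262*m^3 + 9.5688*m^2 - 7.9056*m - 11.427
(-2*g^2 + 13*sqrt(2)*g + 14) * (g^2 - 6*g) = -2*g^4 + 12*g^3 + 13*sqrt(2)*g^3 - 78*sqrt(2)*g^2 + 14*g^2 - 84*g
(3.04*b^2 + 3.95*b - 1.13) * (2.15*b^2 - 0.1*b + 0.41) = 6.536*b^4 + 8.1885*b^3 - 1.5781*b^2 + 1.7325*b - 0.4633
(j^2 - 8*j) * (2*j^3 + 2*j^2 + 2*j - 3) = 2*j^5 - 14*j^4 - 14*j^3 - 19*j^2 + 24*j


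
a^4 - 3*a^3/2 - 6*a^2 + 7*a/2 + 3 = (a - 3)*(a - 1)*(a + 1/2)*(a + 2)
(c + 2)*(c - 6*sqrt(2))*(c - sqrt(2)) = c^3 - 7*sqrt(2)*c^2 + 2*c^2 - 14*sqrt(2)*c + 12*c + 24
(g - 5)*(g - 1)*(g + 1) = g^3 - 5*g^2 - g + 5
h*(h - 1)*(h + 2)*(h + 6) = h^4 + 7*h^3 + 4*h^2 - 12*h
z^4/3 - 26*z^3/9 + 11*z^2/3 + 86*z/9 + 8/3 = (z/3 + 1/3)*(z - 6)*(z - 4)*(z + 1/3)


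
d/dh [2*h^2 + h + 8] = 4*h + 1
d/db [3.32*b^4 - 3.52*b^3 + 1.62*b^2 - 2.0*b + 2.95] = 13.28*b^3 - 10.56*b^2 + 3.24*b - 2.0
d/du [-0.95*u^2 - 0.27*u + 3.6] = -1.9*u - 0.27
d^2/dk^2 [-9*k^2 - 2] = -18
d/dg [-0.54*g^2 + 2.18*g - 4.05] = 2.18 - 1.08*g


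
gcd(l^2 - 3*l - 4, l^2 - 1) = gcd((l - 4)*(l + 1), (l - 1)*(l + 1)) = l + 1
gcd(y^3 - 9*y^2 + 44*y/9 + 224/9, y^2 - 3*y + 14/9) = y - 7/3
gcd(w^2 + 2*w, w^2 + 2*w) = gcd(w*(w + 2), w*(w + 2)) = w^2 + 2*w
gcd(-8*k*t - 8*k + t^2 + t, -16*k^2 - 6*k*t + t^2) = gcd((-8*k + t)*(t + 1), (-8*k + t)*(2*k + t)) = -8*k + t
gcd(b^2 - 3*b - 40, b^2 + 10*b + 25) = b + 5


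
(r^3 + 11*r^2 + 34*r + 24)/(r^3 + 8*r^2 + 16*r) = (r^2 + 7*r + 6)/(r*(r + 4))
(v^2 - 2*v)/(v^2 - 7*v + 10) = v/(v - 5)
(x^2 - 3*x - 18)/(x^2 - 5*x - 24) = (x - 6)/(x - 8)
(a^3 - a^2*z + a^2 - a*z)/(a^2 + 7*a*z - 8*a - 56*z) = a*(a^2 - a*z + a - z)/(a^2 + 7*a*z - 8*a - 56*z)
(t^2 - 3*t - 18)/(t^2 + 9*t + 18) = (t - 6)/(t + 6)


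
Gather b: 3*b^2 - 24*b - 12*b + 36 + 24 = 3*b^2 - 36*b + 60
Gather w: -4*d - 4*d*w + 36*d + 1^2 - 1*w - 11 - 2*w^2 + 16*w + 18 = 32*d - 2*w^2 + w*(15 - 4*d) + 8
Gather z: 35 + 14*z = 14*z + 35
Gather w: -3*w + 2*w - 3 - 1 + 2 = -w - 2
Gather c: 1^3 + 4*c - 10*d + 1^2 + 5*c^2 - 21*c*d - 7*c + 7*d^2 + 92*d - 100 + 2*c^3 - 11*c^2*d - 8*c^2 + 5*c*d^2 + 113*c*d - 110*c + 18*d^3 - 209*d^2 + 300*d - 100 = 2*c^3 + c^2*(-11*d - 3) + c*(5*d^2 + 92*d - 113) + 18*d^3 - 202*d^2 + 382*d - 198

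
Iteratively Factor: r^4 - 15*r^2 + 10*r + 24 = (r - 2)*(r^3 + 2*r^2 - 11*r - 12) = (r - 3)*(r - 2)*(r^2 + 5*r + 4) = (r - 3)*(r - 2)*(r + 4)*(r + 1)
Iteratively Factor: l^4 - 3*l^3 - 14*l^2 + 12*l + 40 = (l + 2)*(l^3 - 5*l^2 - 4*l + 20) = (l + 2)^2*(l^2 - 7*l + 10) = (l - 2)*(l + 2)^2*(l - 5)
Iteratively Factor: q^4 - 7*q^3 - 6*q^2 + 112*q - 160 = (q - 4)*(q^3 - 3*q^2 - 18*q + 40) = (q - 4)*(q - 2)*(q^2 - q - 20) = (q - 4)*(q - 2)*(q + 4)*(q - 5)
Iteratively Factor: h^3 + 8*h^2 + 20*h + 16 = (h + 4)*(h^2 + 4*h + 4) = (h + 2)*(h + 4)*(h + 2)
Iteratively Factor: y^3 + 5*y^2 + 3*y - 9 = (y + 3)*(y^2 + 2*y - 3) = (y + 3)^2*(y - 1)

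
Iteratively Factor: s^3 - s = (s + 1)*(s^2 - s) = (s - 1)*(s + 1)*(s)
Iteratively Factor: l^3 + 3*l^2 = (l)*(l^2 + 3*l) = l^2*(l + 3)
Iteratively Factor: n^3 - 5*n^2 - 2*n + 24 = (n + 2)*(n^2 - 7*n + 12) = (n - 4)*(n + 2)*(n - 3)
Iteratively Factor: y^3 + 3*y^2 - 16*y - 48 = (y - 4)*(y^2 + 7*y + 12) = (y - 4)*(y + 4)*(y + 3)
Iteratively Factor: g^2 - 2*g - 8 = (g - 4)*(g + 2)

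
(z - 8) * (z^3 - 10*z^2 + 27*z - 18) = z^4 - 18*z^3 + 107*z^2 - 234*z + 144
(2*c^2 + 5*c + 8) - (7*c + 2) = 2*c^2 - 2*c + 6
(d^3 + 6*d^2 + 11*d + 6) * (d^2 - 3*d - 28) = d^5 + 3*d^4 - 35*d^3 - 195*d^2 - 326*d - 168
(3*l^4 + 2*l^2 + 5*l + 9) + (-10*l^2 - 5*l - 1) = 3*l^4 - 8*l^2 + 8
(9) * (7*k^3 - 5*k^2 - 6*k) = 63*k^3 - 45*k^2 - 54*k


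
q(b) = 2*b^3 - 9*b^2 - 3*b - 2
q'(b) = 6*b^2 - 18*b - 3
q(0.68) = -7.57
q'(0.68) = -12.47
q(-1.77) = -35.98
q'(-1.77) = 47.66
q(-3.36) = -169.39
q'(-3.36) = 125.22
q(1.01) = -12.15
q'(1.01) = -15.06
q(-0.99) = -9.79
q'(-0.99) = 20.70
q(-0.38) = -2.27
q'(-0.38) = 4.71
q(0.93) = -10.97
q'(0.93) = -14.55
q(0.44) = -4.89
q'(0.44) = -9.76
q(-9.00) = -2162.00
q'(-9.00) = 645.00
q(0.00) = -2.00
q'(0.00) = -3.00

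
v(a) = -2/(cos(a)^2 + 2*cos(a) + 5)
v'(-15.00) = 0.04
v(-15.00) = -0.49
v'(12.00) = 0.07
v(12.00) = -0.27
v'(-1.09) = 0.14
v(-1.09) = -0.33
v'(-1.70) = 0.15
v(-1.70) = -0.42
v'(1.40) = -0.16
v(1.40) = -0.37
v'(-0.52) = 0.07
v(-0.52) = -0.27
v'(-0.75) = 0.10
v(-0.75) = -0.29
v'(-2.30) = 0.06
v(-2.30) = -0.49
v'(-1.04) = 0.13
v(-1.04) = -0.32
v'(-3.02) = 0.00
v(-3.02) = -0.50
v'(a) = -2*(2*sin(a)*cos(a) + 2*sin(a))/(cos(a)^2 + 2*cos(a) + 5)^2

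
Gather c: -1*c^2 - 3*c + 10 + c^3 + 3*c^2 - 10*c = c^3 + 2*c^2 - 13*c + 10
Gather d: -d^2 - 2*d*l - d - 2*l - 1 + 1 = -d^2 + d*(-2*l - 1) - 2*l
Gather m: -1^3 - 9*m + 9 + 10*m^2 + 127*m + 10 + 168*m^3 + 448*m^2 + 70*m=168*m^3 + 458*m^2 + 188*m + 18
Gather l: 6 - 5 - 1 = 0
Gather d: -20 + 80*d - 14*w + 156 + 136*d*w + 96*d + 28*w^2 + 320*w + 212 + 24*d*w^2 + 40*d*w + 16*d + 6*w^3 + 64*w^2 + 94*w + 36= d*(24*w^2 + 176*w + 192) + 6*w^3 + 92*w^2 + 400*w + 384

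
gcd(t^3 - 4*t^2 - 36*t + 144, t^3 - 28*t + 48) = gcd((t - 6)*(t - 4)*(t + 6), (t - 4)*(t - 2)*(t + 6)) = t^2 + 2*t - 24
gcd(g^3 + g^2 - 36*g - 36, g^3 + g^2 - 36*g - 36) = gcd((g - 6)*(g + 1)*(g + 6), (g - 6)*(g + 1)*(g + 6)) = g^3 + g^2 - 36*g - 36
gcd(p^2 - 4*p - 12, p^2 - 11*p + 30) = p - 6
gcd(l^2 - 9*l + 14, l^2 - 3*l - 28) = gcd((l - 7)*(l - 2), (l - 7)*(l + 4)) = l - 7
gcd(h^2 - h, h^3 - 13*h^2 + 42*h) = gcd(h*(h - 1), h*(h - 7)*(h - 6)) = h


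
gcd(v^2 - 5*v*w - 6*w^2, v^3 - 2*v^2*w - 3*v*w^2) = v + w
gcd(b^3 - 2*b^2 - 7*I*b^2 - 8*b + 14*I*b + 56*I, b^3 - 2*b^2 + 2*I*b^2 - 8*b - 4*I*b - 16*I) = b^2 - 2*b - 8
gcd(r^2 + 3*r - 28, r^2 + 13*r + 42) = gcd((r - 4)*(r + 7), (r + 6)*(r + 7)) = r + 7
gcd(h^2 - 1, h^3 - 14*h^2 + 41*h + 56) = h + 1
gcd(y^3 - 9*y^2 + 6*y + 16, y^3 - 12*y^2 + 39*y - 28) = 1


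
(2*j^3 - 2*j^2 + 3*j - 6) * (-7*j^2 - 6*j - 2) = -14*j^5 + 2*j^4 - 13*j^3 + 28*j^2 + 30*j + 12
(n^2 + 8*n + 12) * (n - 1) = n^3 + 7*n^2 + 4*n - 12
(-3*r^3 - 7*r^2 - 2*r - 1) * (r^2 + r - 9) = -3*r^5 - 10*r^4 + 18*r^3 + 60*r^2 + 17*r + 9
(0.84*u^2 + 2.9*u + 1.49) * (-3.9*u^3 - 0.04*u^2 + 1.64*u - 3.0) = -3.276*u^5 - 11.3436*u^4 - 4.5494*u^3 + 2.1764*u^2 - 6.2564*u - 4.47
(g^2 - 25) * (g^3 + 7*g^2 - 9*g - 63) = g^5 + 7*g^4 - 34*g^3 - 238*g^2 + 225*g + 1575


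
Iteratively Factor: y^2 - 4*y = (y)*(y - 4)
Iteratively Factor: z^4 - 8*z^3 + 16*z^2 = (z - 4)*(z^3 - 4*z^2) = z*(z - 4)*(z^2 - 4*z) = z*(z - 4)^2*(z)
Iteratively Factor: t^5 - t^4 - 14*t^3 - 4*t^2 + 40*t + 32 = (t + 2)*(t^4 - 3*t^3 - 8*t^2 + 12*t + 16) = (t + 1)*(t + 2)*(t^3 - 4*t^2 - 4*t + 16) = (t - 4)*(t + 1)*(t + 2)*(t^2 - 4) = (t - 4)*(t + 1)*(t + 2)^2*(t - 2)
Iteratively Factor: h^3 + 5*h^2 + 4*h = (h + 1)*(h^2 + 4*h) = (h + 1)*(h + 4)*(h)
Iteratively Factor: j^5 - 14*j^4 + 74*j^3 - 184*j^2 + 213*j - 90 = (j - 3)*(j^4 - 11*j^3 + 41*j^2 - 61*j + 30) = (j - 5)*(j - 3)*(j^3 - 6*j^2 + 11*j - 6) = (j - 5)*(j - 3)^2*(j^2 - 3*j + 2) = (j - 5)*(j - 3)^2*(j - 2)*(j - 1)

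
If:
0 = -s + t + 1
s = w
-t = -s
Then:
No Solution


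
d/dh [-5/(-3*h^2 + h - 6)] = 5*(1 - 6*h)/(3*h^2 - h + 6)^2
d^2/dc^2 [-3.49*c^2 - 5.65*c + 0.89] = -6.98000000000000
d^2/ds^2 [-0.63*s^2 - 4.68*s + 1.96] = -1.26000000000000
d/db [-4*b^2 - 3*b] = -8*b - 3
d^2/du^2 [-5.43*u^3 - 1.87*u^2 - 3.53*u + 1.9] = -32.58*u - 3.74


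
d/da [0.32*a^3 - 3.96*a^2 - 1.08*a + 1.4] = 0.96*a^2 - 7.92*a - 1.08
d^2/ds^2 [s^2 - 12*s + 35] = 2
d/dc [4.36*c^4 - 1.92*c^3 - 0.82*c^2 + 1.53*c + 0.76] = 17.44*c^3 - 5.76*c^2 - 1.64*c + 1.53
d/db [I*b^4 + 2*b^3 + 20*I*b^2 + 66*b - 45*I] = 4*I*b^3 + 6*b^2 + 40*I*b + 66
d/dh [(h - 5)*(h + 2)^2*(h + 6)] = 4*h^3 + 15*h^2 - 44*h - 116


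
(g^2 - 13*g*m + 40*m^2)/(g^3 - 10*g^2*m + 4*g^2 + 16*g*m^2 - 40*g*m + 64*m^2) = (g - 5*m)/(g^2 - 2*g*m + 4*g - 8*m)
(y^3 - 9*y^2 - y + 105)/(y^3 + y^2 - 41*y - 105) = (y - 5)/(y + 5)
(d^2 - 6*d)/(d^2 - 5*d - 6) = d/(d + 1)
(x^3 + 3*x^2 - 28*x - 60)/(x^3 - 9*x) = (x^3 + 3*x^2 - 28*x - 60)/(x*(x^2 - 9))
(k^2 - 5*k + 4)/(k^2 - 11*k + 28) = (k - 1)/(k - 7)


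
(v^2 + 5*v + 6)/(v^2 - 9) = (v + 2)/(v - 3)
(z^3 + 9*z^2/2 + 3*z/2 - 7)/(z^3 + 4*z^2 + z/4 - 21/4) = 2*(z + 2)/(2*z + 3)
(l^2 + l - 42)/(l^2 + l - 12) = (l^2 + l - 42)/(l^2 + l - 12)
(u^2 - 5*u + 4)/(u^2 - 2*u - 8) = (u - 1)/(u + 2)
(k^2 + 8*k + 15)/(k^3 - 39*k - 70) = (k + 3)/(k^2 - 5*k - 14)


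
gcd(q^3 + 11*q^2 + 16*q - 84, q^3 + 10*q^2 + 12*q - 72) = q^2 + 4*q - 12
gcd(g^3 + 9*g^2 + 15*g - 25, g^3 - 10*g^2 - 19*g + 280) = g + 5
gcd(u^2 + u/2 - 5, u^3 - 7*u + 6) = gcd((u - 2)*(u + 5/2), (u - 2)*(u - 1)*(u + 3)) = u - 2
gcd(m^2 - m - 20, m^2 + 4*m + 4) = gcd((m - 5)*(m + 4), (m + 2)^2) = 1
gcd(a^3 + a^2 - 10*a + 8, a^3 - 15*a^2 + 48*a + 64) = 1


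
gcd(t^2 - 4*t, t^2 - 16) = t - 4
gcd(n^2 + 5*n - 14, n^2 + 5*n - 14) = n^2 + 5*n - 14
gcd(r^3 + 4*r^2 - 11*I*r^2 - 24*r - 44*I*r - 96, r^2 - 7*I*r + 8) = r - 8*I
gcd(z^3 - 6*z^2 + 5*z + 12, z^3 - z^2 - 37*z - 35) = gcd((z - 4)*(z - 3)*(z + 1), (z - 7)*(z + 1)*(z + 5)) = z + 1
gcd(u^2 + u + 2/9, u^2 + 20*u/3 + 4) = u + 2/3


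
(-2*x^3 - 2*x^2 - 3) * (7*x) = -14*x^4 - 14*x^3 - 21*x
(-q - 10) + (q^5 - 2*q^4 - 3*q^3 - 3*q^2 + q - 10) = q^5 - 2*q^4 - 3*q^3 - 3*q^2 - 20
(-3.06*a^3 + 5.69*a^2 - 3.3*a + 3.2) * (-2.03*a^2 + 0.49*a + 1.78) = 6.2118*a^5 - 13.0501*a^4 + 4.0403*a^3 + 2.0152*a^2 - 4.306*a + 5.696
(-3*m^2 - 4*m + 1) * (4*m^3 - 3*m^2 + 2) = -12*m^5 - 7*m^4 + 16*m^3 - 9*m^2 - 8*m + 2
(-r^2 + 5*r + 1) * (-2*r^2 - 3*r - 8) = 2*r^4 - 7*r^3 - 9*r^2 - 43*r - 8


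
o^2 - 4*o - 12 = (o - 6)*(o + 2)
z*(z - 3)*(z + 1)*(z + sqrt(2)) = z^4 - 2*z^3 + sqrt(2)*z^3 - 3*z^2 - 2*sqrt(2)*z^2 - 3*sqrt(2)*z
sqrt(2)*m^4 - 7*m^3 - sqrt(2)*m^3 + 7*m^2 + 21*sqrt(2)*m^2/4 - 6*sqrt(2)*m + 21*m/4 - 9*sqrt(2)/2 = (m - 3/2)*(m - 2*sqrt(2))*(m - 3*sqrt(2)/2)*(sqrt(2)*m + sqrt(2)/2)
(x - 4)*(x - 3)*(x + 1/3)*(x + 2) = x^4 - 14*x^3/3 - 11*x^2/3 + 70*x/3 + 8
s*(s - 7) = s^2 - 7*s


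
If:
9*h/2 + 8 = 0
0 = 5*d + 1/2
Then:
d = -1/10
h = -16/9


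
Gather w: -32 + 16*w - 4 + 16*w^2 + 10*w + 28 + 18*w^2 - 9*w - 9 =34*w^2 + 17*w - 17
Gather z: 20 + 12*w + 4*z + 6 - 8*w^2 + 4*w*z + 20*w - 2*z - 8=-8*w^2 + 32*w + z*(4*w + 2) + 18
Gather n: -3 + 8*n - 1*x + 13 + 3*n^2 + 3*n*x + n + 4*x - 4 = 3*n^2 + n*(3*x + 9) + 3*x + 6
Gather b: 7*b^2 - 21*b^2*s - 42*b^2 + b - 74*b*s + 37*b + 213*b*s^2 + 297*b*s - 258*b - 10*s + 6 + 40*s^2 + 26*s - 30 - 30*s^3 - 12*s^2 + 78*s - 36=b^2*(-21*s - 35) + b*(213*s^2 + 223*s - 220) - 30*s^3 + 28*s^2 + 94*s - 60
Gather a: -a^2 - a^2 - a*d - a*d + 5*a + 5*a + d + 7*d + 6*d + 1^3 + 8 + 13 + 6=-2*a^2 + a*(10 - 2*d) + 14*d + 28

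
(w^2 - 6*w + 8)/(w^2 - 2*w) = (w - 4)/w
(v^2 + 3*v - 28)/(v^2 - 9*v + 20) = (v + 7)/(v - 5)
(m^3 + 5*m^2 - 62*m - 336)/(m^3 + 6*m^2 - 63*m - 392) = (m + 6)/(m + 7)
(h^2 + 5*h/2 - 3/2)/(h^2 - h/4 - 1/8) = 4*(h + 3)/(4*h + 1)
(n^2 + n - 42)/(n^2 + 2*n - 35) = (n - 6)/(n - 5)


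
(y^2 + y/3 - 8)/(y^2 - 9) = (y - 8/3)/(y - 3)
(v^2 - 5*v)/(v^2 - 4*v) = (v - 5)/(v - 4)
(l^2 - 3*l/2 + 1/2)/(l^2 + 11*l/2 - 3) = (l - 1)/(l + 6)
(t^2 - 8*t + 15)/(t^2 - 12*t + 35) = (t - 3)/(t - 7)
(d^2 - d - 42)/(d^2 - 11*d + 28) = (d + 6)/(d - 4)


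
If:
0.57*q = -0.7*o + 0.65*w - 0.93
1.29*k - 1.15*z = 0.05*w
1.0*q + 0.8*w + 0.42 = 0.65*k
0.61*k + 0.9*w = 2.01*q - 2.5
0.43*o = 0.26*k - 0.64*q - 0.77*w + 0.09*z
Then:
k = 21.92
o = -5.08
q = 10.03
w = 4.75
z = 24.39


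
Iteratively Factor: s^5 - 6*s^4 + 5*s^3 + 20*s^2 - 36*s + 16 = (s - 1)*(s^4 - 5*s^3 + 20*s - 16) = (s - 4)*(s - 1)*(s^3 - s^2 - 4*s + 4) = (s - 4)*(s - 2)*(s - 1)*(s^2 + s - 2) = (s - 4)*(s - 2)*(s - 1)*(s + 2)*(s - 1)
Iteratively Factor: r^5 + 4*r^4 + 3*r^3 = (r)*(r^4 + 4*r^3 + 3*r^2) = r*(r + 3)*(r^3 + r^2) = r*(r + 1)*(r + 3)*(r^2) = r^2*(r + 1)*(r + 3)*(r)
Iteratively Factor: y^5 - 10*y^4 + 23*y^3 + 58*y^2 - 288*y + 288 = (y + 3)*(y^4 - 13*y^3 + 62*y^2 - 128*y + 96) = (y - 4)*(y + 3)*(y^3 - 9*y^2 + 26*y - 24) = (y - 4)*(y - 2)*(y + 3)*(y^2 - 7*y + 12) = (y - 4)^2*(y - 2)*(y + 3)*(y - 3)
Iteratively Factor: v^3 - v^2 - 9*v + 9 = (v + 3)*(v^2 - 4*v + 3) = (v - 1)*(v + 3)*(v - 3)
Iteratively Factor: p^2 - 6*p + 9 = (p - 3)*(p - 3)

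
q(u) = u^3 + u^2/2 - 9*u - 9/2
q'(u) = 3*u^2 + u - 9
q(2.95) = -1.03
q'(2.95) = 20.06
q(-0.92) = 3.42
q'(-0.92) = -7.38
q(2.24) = -10.91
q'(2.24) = 8.29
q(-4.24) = -33.58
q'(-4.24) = 40.69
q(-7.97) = -407.27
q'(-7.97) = 173.59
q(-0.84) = 2.82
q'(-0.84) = -7.72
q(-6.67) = -218.97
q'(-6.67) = 117.80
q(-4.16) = -30.40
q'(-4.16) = 38.76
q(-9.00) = -612.00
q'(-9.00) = 225.00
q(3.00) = 0.00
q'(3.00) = 21.00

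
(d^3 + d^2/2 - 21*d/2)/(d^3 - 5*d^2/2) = (2*d^2 + d - 21)/(d*(2*d - 5))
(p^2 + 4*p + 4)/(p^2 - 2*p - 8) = (p + 2)/(p - 4)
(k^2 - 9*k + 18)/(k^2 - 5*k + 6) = (k - 6)/(k - 2)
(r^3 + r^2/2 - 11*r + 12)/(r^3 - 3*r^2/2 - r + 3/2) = (r^2 + 2*r - 8)/(r^2 - 1)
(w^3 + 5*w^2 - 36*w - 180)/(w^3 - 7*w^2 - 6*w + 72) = (w^2 + 11*w + 30)/(w^2 - w - 12)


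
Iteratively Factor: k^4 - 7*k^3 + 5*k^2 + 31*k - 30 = (k - 5)*(k^3 - 2*k^2 - 5*k + 6) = (k - 5)*(k - 1)*(k^2 - k - 6) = (k - 5)*(k - 1)*(k + 2)*(k - 3)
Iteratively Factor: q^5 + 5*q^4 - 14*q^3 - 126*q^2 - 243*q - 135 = (q + 3)*(q^4 + 2*q^3 - 20*q^2 - 66*q - 45) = (q + 3)^2*(q^3 - q^2 - 17*q - 15) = (q + 1)*(q + 3)^2*(q^2 - 2*q - 15) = (q - 5)*(q + 1)*(q + 3)^2*(q + 3)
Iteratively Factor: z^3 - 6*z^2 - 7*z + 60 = (z - 4)*(z^2 - 2*z - 15) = (z - 4)*(z + 3)*(z - 5)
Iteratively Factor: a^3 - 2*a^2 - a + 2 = (a + 1)*(a^2 - 3*a + 2) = (a - 1)*(a + 1)*(a - 2)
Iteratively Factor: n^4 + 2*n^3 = (n)*(n^3 + 2*n^2) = n*(n + 2)*(n^2) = n^2*(n + 2)*(n)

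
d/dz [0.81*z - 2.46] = 0.810000000000000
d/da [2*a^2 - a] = 4*a - 1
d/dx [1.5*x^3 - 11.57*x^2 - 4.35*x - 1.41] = 4.5*x^2 - 23.14*x - 4.35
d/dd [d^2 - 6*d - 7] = 2*d - 6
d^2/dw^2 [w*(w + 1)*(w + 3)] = 6*w + 8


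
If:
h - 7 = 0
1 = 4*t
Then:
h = 7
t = 1/4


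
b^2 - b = b*(b - 1)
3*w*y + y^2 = y*(3*w + y)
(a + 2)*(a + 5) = a^2 + 7*a + 10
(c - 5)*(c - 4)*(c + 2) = c^3 - 7*c^2 + 2*c + 40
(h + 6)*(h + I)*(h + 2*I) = h^3 + 6*h^2 + 3*I*h^2 - 2*h + 18*I*h - 12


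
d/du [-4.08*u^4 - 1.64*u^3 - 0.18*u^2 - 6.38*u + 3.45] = -16.32*u^3 - 4.92*u^2 - 0.36*u - 6.38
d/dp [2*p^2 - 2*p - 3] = 4*p - 2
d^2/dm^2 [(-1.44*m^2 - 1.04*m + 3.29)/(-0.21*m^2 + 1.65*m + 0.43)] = (1.11022302462516e-16*m^4 + 1.089648*m^3 - 0.0903420000000037*m^2 + 7.403382*m - 19.451472)/(0.009261*m^6 - 0.218295*m^5 + 1.658286*m^4 - 3.598155*m^3 - 3.395538*m^2 - 0.915255*m - 0.079507)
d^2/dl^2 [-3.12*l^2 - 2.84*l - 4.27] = -6.24000000000000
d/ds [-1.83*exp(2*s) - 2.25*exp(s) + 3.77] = (-3.66*exp(s) - 2.25)*exp(s)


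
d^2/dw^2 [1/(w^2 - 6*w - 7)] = 2*(w^2 - 6*w - 4*(w - 3)^2 - 7)/(-w^2 + 6*w + 7)^3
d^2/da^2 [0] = 0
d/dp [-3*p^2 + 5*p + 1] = 5 - 6*p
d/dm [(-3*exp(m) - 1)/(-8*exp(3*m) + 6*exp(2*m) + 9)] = (-12*(2*exp(m) - 1)*(3*exp(m) + 1)*exp(m) + 24*exp(3*m) - 18*exp(2*m) - 27)*exp(m)/(-8*exp(3*m) + 6*exp(2*m) + 9)^2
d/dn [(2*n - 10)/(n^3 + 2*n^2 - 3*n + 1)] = 2*(-2*n^3 + 13*n^2 + 20*n - 14)/(n^6 + 4*n^5 - 2*n^4 - 10*n^3 + 13*n^2 - 6*n + 1)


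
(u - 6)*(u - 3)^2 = u^3 - 12*u^2 + 45*u - 54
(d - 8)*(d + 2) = d^2 - 6*d - 16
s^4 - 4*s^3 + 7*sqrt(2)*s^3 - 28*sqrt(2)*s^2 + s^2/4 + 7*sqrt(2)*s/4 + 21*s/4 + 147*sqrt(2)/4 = (s - 7/2)*(s - 3/2)*(s + 1)*(s + 7*sqrt(2))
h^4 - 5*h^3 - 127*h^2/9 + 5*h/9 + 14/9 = (h - 7)*(h - 1/3)*(h + 1/3)*(h + 2)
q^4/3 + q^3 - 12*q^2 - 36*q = q*(q/3 + 1)*(q - 6)*(q + 6)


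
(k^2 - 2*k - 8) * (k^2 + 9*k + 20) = k^4 + 7*k^3 - 6*k^2 - 112*k - 160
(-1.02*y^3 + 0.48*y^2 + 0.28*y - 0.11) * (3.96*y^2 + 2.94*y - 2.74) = -4.0392*y^5 - 1.098*y^4 + 5.3148*y^3 - 0.9276*y^2 - 1.0906*y + 0.3014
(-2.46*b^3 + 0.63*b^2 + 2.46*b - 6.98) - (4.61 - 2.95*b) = -2.46*b^3 + 0.63*b^2 + 5.41*b - 11.59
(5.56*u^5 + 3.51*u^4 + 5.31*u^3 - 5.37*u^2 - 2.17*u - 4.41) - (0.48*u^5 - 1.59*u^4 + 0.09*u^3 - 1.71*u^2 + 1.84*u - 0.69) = 5.08*u^5 + 5.1*u^4 + 5.22*u^3 - 3.66*u^2 - 4.01*u - 3.72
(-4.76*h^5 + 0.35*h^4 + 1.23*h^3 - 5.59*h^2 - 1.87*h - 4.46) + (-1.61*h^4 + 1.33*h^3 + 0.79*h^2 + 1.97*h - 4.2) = -4.76*h^5 - 1.26*h^4 + 2.56*h^3 - 4.8*h^2 + 0.0999999999999999*h - 8.66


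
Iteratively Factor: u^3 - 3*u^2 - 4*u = (u + 1)*(u^2 - 4*u) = (u - 4)*(u + 1)*(u)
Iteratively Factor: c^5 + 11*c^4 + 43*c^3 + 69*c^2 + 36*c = (c + 1)*(c^4 + 10*c^3 + 33*c^2 + 36*c) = c*(c + 1)*(c^3 + 10*c^2 + 33*c + 36) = c*(c + 1)*(c + 3)*(c^2 + 7*c + 12) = c*(c + 1)*(c + 3)*(c + 4)*(c + 3)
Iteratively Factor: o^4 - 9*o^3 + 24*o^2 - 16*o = (o - 4)*(o^3 - 5*o^2 + 4*o) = (o - 4)*(o - 1)*(o^2 - 4*o) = o*(o - 4)*(o - 1)*(o - 4)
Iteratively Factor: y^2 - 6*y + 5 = (y - 5)*(y - 1)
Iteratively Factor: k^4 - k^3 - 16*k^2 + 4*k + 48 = (k - 4)*(k^3 + 3*k^2 - 4*k - 12) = (k - 4)*(k + 2)*(k^2 + k - 6) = (k - 4)*(k + 2)*(k + 3)*(k - 2)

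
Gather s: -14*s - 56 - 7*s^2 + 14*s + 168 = 112 - 7*s^2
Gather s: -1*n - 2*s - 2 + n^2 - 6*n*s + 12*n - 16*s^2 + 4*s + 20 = n^2 + 11*n - 16*s^2 + s*(2 - 6*n) + 18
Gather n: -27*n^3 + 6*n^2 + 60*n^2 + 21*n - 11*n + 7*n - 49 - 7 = -27*n^3 + 66*n^2 + 17*n - 56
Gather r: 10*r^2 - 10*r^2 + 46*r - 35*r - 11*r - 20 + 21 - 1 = 0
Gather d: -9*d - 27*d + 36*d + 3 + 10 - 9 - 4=0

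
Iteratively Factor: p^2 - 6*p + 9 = (p - 3)*(p - 3)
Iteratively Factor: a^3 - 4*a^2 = (a)*(a^2 - 4*a) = a^2*(a - 4)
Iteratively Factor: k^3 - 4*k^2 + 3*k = (k)*(k^2 - 4*k + 3) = k*(k - 1)*(k - 3)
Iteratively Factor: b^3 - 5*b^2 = (b)*(b^2 - 5*b) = b^2*(b - 5)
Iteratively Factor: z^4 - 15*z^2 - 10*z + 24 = (z - 1)*(z^3 + z^2 - 14*z - 24) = (z - 1)*(z + 3)*(z^2 - 2*z - 8) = (z - 4)*(z - 1)*(z + 3)*(z + 2)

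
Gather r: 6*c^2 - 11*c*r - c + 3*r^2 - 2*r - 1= 6*c^2 - c + 3*r^2 + r*(-11*c - 2) - 1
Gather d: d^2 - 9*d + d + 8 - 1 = d^2 - 8*d + 7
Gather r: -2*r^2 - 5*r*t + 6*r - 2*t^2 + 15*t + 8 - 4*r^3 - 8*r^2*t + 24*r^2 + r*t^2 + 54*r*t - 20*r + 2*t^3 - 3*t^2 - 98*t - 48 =-4*r^3 + r^2*(22 - 8*t) + r*(t^2 + 49*t - 14) + 2*t^3 - 5*t^2 - 83*t - 40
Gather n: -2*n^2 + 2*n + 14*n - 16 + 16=-2*n^2 + 16*n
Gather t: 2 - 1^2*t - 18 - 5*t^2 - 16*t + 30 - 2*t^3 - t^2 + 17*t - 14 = -2*t^3 - 6*t^2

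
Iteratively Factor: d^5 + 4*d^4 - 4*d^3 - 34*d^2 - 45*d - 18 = (d + 2)*(d^4 + 2*d^3 - 8*d^2 - 18*d - 9) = (d - 3)*(d + 2)*(d^3 + 5*d^2 + 7*d + 3) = (d - 3)*(d + 2)*(d + 3)*(d^2 + 2*d + 1) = (d - 3)*(d + 1)*(d + 2)*(d + 3)*(d + 1)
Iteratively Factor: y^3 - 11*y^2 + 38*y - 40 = (y - 4)*(y^2 - 7*y + 10) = (y - 4)*(y - 2)*(y - 5)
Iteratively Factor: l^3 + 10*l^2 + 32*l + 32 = (l + 4)*(l^2 + 6*l + 8) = (l + 4)^2*(l + 2)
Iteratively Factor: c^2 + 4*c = (c)*(c + 4)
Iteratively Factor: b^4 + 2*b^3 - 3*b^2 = (b - 1)*(b^3 + 3*b^2) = b*(b - 1)*(b^2 + 3*b) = b*(b - 1)*(b + 3)*(b)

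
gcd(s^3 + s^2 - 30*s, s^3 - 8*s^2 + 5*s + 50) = s - 5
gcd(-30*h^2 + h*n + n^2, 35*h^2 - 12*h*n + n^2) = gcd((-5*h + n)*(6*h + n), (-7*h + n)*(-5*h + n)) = 5*h - n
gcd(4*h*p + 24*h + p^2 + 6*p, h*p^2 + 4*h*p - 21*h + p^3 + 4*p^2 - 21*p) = 1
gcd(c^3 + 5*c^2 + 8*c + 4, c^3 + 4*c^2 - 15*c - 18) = c + 1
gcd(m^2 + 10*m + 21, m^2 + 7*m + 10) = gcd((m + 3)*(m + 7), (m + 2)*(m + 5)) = 1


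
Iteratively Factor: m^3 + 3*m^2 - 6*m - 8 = (m + 1)*(m^2 + 2*m - 8) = (m + 1)*(m + 4)*(m - 2)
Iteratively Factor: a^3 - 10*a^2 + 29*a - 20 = (a - 4)*(a^2 - 6*a + 5) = (a - 4)*(a - 1)*(a - 5)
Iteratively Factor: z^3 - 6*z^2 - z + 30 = (z - 5)*(z^2 - z - 6) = (z - 5)*(z - 3)*(z + 2)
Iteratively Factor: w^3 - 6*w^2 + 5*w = (w - 5)*(w^2 - w) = w*(w - 5)*(w - 1)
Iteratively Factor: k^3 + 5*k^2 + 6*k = (k)*(k^2 + 5*k + 6) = k*(k + 2)*(k + 3)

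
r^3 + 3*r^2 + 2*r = r*(r + 1)*(r + 2)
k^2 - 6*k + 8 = (k - 4)*(k - 2)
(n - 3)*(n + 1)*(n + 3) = n^3 + n^2 - 9*n - 9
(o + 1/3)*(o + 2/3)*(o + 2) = o^3 + 3*o^2 + 20*o/9 + 4/9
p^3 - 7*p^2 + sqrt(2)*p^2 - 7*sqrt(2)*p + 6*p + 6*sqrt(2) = (p - 6)*(p - 1)*(p + sqrt(2))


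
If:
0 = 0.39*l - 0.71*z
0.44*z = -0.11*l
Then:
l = 0.00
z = 0.00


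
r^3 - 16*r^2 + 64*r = r*(r - 8)^2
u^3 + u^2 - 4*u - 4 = (u - 2)*(u + 1)*(u + 2)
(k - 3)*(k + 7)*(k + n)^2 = k^4 + 2*k^3*n + 4*k^3 + k^2*n^2 + 8*k^2*n - 21*k^2 + 4*k*n^2 - 42*k*n - 21*n^2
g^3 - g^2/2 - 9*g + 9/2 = (g - 3)*(g - 1/2)*(g + 3)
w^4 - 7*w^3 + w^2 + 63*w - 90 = (w - 5)*(w - 3)*(w - 2)*(w + 3)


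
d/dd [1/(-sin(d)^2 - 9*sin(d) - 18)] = (2*sin(d) + 9)*cos(d)/(sin(d)^2 + 9*sin(d) + 18)^2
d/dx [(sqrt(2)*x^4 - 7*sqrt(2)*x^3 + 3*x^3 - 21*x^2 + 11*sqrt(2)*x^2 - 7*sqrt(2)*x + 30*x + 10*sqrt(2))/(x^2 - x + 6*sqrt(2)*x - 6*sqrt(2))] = (2*sqrt(2)*x^5 - 10*sqrt(2)*x^4 + 39*x^4 - 222*x^3 + 50*sqrt(2)*x^3 - 184*sqrt(2)*x^2 + 375*x^2 - 264*x + 232*sqrt(2)*x - 170*sqrt(2) - 36)/(x^4 - 2*x^3 + 12*sqrt(2)*x^3 - 24*sqrt(2)*x^2 + 73*x^2 - 144*x + 12*sqrt(2)*x + 72)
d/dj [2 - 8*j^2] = -16*j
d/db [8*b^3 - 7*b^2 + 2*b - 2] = 24*b^2 - 14*b + 2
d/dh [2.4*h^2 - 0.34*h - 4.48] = 4.8*h - 0.34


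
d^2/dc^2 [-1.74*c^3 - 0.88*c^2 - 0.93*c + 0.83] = -10.44*c - 1.76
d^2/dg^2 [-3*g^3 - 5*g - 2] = -18*g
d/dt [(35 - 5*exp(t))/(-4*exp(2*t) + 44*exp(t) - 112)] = -5*exp(t)/(4*exp(2*t) - 32*exp(t) + 64)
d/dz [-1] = 0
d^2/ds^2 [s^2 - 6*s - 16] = 2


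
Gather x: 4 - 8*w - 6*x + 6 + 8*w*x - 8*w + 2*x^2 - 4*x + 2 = -16*w + 2*x^2 + x*(8*w - 10) + 12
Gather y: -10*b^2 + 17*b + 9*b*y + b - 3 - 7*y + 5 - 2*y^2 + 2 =-10*b^2 + 18*b - 2*y^2 + y*(9*b - 7) + 4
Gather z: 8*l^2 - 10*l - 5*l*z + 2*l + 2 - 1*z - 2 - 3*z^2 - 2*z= 8*l^2 - 8*l - 3*z^2 + z*(-5*l - 3)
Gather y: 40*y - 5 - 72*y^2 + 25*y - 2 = -72*y^2 + 65*y - 7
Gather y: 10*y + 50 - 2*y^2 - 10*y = 50 - 2*y^2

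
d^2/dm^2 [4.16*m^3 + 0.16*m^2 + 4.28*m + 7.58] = 24.96*m + 0.32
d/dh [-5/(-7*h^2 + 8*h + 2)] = 10*(4 - 7*h)/(-7*h^2 + 8*h + 2)^2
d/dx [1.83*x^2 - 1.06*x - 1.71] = 3.66*x - 1.06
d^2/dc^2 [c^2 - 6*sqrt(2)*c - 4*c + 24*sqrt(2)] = 2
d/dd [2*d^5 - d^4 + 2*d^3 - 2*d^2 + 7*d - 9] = 10*d^4 - 4*d^3 + 6*d^2 - 4*d + 7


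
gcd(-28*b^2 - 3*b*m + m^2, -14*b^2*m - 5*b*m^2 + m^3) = 7*b - m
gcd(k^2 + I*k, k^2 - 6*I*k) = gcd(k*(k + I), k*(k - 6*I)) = k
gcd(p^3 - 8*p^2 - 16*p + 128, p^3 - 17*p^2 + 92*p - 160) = p^2 - 12*p + 32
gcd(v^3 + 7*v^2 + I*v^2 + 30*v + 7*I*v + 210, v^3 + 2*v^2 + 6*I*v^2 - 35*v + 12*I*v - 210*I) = v^2 + v*(7 + 6*I) + 42*I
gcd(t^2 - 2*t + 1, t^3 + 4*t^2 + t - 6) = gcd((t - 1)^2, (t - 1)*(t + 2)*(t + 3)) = t - 1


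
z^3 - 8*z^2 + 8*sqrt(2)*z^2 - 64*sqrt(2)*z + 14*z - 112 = (z - 8)*(z + sqrt(2))*(z + 7*sqrt(2))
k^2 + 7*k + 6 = (k + 1)*(k + 6)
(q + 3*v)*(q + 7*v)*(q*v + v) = q^3*v + 10*q^2*v^2 + q^2*v + 21*q*v^3 + 10*q*v^2 + 21*v^3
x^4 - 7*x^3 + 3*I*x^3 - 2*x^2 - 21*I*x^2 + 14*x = x*(x - 7)*(x + I)*(x + 2*I)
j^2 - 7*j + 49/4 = (j - 7/2)^2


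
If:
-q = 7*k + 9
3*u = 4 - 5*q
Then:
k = 3*u/35 - 7/5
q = 4/5 - 3*u/5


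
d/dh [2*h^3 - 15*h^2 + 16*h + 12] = 6*h^2 - 30*h + 16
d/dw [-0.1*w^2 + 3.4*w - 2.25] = 3.4 - 0.2*w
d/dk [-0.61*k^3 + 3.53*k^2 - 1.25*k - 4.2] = -1.83*k^2 + 7.06*k - 1.25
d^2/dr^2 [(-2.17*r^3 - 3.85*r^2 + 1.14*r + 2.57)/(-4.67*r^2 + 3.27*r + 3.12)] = (177.50436*r^3 + 133.11825*r^2 + 262.55763*r - 31.63701)/(101.847563*r^6 - 213.945309*r^5 - 54.323775*r^4 + 250.905465*r^3 + 36.2934*r^2 - 95.494464*r - 30.371328)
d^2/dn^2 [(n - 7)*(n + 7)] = 2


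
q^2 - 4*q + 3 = (q - 3)*(q - 1)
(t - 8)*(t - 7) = t^2 - 15*t + 56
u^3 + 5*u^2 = u^2*(u + 5)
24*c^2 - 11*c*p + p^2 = (-8*c + p)*(-3*c + p)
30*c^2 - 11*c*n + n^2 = (-6*c + n)*(-5*c + n)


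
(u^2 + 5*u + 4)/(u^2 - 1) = (u + 4)/(u - 1)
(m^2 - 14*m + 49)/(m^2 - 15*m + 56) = (m - 7)/(m - 8)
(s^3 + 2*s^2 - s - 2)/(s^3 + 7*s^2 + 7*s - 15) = (s^2 + 3*s + 2)/(s^2 + 8*s + 15)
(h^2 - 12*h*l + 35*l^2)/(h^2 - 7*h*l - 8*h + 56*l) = (h - 5*l)/(h - 8)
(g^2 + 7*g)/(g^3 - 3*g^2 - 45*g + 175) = g/(g^2 - 10*g + 25)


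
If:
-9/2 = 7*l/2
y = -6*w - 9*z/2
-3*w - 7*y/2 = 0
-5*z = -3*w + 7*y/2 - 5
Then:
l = -9/7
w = -35/82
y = 15/41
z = 20/41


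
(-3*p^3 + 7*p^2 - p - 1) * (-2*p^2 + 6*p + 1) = 6*p^5 - 32*p^4 + 41*p^3 + 3*p^2 - 7*p - 1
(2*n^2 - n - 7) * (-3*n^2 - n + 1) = -6*n^4 + n^3 + 24*n^2 + 6*n - 7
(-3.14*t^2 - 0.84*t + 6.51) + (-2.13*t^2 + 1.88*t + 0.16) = -5.27*t^2 + 1.04*t + 6.67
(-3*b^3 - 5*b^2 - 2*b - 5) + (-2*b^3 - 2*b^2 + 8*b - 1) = -5*b^3 - 7*b^2 + 6*b - 6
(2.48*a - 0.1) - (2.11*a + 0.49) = 0.37*a - 0.59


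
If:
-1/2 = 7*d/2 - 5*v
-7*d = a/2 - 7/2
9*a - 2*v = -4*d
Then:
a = -77/617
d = 314/617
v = 563/1234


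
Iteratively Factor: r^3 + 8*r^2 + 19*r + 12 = (r + 4)*(r^2 + 4*r + 3) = (r + 3)*(r + 4)*(r + 1)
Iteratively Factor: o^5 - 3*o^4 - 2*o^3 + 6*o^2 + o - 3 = (o + 1)*(o^4 - 4*o^3 + 2*o^2 + 4*o - 3) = (o - 1)*(o + 1)*(o^3 - 3*o^2 - o + 3) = (o - 1)*(o + 1)^2*(o^2 - 4*o + 3) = (o - 3)*(o - 1)*(o + 1)^2*(o - 1)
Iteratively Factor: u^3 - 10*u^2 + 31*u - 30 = (u - 5)*(u^2 - 5*u + 6) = (u - 5)*(u - 2)*(u - 3)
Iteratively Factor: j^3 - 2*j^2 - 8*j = (j)*(j^2 - 2*j - 8) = j*(j + 2)*(j - 4)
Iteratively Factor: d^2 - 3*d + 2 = (d - 2)*(d - 1)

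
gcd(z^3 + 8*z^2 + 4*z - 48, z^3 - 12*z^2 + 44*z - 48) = z - 2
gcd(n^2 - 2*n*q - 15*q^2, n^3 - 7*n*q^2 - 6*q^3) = 1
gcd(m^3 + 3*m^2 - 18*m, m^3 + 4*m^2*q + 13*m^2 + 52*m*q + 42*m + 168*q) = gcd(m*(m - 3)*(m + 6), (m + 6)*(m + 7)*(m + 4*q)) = m + 6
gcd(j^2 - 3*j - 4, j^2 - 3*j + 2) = 1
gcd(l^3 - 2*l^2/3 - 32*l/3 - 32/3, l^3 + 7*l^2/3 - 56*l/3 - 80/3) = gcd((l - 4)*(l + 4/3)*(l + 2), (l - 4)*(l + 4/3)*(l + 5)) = l^2 - 8*l/3 - 16/3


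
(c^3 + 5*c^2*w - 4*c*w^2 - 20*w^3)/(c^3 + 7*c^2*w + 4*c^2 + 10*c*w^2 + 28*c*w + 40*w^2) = (c - 2*w)/(c + 4)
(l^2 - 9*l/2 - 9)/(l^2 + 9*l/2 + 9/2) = (l - 6)/(l + 3)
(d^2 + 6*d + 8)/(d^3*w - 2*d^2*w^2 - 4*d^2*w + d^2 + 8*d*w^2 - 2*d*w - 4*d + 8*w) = (d^2 + 6*d + 8)/(d^3*w - 2*d^2*w^2 - 4*d^2*w + d^2 + 8*d*w^2 - 2*d*w - 4*d + 8*w)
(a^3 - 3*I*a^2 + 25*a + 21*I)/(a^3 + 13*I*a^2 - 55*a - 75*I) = (a^2 - 6*I*a + 7)/(a^2 + 10*I*a - 25)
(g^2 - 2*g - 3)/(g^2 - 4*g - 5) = (g - 3)/(g - 5)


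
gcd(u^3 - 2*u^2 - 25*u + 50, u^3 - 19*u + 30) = u^2 + 3*u - 10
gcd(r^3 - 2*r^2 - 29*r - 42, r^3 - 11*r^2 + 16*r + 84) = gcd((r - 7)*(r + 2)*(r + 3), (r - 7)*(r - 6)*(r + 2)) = r^2 - 5*r - 14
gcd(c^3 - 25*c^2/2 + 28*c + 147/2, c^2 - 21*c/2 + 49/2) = c - 7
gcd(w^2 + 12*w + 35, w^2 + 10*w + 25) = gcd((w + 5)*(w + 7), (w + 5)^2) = w + 5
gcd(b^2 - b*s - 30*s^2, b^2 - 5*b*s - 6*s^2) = -b + 6*s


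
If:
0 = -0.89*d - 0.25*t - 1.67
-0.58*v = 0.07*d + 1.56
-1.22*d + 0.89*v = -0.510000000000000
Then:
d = -1.42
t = -1.63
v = -2.52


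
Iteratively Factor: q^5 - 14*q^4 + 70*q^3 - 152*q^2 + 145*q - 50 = (q - 5)*(q^4 - 9*q^3 + 25*q^2 - 27*q + 10) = (q - 5)^2*(q^3 - 4*q^2 + 5*q - 2) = (q - 5)^2*(q - 1)*(q^2 - 3*q + 2) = (q - 5)^2*(q - 1)^2*(q - 2)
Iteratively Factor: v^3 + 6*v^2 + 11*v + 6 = (v + 1)*(v^2 + 5*v + 6) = (v + 1)*(v + 3)*(v + 2)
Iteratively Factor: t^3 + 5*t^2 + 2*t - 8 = (t + 2)*(t^2 + 3*t - 4) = (t - 1)*(t + 2)*(t + 4)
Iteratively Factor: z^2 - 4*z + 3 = (z - 3)*(z - 1)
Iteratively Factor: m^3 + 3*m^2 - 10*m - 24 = (m - 3)*(m^2 + 6*m + 8) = (m - 3)*(m + 2)*(m + 4)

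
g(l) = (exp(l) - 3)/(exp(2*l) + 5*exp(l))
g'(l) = (exp(l) - 3)*(-2*exp(2*l) - 5*exp(l))/(exp(2*l) + 5*exp(l))^2 + exp(l)/(exp(2*l) + 5*exp(l)) = (-exp(2*l) + 6*exp(l) + 15)*exp(-l)/(exp(2*l) + 10*exp(l) + 25)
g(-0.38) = -0.60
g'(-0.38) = 0.84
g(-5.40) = -132.52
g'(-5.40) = 132.84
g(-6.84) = -560.37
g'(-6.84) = 560.69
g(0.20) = -0.23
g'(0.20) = 0.44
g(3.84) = 0.02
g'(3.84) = -0.02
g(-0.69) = -0.91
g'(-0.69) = 1.17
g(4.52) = 0.01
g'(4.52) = -0.01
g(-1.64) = -2.79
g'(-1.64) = 3.08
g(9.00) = 0.00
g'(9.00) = 0.00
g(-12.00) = -97652.55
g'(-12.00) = 97652.87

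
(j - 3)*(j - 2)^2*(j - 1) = j^4 - 8*j^3 + 23*j^2 - 28*j + 12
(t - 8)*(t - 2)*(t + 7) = t^3 - 3*t^2 - 54*t + 112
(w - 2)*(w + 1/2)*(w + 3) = w^3 + 3*w^2/2 - 11*w/2 - 3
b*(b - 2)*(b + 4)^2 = b^4 + 6*b^3 - 32*b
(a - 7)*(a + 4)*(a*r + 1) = a^3*r - 3*a^2*r + a^2 - 28*a*r - 3*a - 28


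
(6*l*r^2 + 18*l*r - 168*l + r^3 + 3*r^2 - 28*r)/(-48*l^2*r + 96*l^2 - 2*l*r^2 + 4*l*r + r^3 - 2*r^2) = (r^2 + 3*r - 28)/(-8*l*r + 16*l + r^2 - 2*r)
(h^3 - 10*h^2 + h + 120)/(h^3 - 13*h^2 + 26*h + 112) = (h^2 - 2*h - 15)/(h^2 - 5*h - 14)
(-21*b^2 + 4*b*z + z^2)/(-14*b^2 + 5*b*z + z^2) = (-3*b + z)/(-2*b + z)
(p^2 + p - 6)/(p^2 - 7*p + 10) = (p + 3)/(p - 5)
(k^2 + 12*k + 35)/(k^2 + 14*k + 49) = (k + 5)/(k + 7)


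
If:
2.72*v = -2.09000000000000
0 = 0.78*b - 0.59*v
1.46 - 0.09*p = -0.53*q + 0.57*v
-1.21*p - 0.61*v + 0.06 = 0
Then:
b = -0.58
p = 0.44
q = -3.51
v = -0.77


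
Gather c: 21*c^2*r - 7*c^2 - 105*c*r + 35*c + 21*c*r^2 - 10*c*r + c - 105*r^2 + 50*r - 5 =c^2*(21*r - 7) + c*(21*r^2 - 115*r + 36) - 105*r^2 + 50*r - 5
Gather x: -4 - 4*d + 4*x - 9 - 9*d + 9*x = -13*d + 13*x - 13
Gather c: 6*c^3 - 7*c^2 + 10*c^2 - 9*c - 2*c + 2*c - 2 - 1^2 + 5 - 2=6*c^3 + 3*c^2 - 9*c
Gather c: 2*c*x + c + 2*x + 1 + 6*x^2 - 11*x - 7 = c*(2*x + 1) + 6*x^2 - 9*x - 6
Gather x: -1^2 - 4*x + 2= 1 - 4*x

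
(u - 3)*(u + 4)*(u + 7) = u^3 + 8*u^2 - 5*u - 84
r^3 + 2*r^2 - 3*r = r*(r - 1)*(r + 3)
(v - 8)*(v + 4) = v^2 - 4*v - 32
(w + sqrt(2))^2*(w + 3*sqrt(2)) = w^3 + 5*sqrt(2)*w^2 + 14*w + 6*sqrt(2)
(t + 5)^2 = t^2 + 10*t + 25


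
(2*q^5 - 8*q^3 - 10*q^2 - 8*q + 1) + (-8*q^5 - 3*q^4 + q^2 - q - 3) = -6*q^5 - 3*q^4 - 8*q^3 - 9*q^2 - 9*q - 2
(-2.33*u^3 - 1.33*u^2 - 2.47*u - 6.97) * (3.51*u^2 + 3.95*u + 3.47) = -8.1783*u^5 - 13.8718*u^4 - 22.0083*u^3 - 38.8363*u^2 - 36.1024*u - 24.1859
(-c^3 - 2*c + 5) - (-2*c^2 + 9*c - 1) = -c^3 + 2*c^2 - 11*c + 6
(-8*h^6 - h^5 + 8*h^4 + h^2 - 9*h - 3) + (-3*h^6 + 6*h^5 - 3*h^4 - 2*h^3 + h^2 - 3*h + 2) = -11*h^6 + 5*h^5 + 5*h^4 - 2*h^3 + 2*h^2 - 12*h - 1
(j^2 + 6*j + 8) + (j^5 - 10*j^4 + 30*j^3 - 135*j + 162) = j^5 - 10*j^4 + 30*j^3 + j^2 - 129*j + 170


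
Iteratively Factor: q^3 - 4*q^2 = (q)*(q^2 - 4*q) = q^2*(q - 4)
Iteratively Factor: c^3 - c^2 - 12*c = (c + 3)*(c^2 - 4*c) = c*(c + 3)*(c - 4)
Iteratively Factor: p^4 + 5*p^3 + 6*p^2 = (p)*(p^3 + 5*p^2 + 6*p) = p^2*(p^2 + 5*p + 6) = p^2*(p + 3)*(p + 2)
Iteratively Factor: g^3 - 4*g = (g - 2)*(g^2 + 2*g) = g*(g - 2)*(g + 2)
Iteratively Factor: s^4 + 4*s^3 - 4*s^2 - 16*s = (s + 4)*(s^3 - 4*s) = (s - 2)*(s + 4)*(s^2 + 2*s) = s*(s - 2)*(s + 4)*(s + 2)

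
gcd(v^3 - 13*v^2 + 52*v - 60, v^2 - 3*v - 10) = v - 5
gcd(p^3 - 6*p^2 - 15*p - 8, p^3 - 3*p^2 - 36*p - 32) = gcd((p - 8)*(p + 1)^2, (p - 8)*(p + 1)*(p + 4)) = p^2 - 7*p - 8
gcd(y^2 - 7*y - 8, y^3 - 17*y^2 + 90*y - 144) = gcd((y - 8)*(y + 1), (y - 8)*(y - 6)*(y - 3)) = y - 8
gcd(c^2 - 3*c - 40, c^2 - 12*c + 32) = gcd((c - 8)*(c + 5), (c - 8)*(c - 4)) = c - 8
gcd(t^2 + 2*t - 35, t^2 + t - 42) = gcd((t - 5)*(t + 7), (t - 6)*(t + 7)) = t + 7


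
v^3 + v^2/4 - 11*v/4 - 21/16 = (v - 7/4)*(v + 1/2)*(v + 3/2)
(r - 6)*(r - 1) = r^2 - 7*r + 6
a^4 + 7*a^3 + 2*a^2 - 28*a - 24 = (a - 2)*(a + 1)*(a + 2)*(a + 6)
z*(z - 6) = z^2 - 6*z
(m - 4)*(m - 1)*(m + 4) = m^3 - m^2 - 16*m + 16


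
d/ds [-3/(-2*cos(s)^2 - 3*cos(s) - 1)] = 3*(4*cos(s) + 3)*sin(s)/(3*cos(s) + cos(2*s) + 2)^2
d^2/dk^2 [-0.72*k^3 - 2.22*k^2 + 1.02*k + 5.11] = -4.32*k - 4.44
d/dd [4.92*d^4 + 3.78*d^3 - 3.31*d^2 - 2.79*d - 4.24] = 19.68*d^3 + 11.34*d^2 - 6.62*d - 2.79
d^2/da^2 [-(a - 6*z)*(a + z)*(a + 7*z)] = -6*a - 4*z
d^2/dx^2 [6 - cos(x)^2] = 2*cos(2*x)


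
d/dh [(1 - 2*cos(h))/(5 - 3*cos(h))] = 7*sin(h)/(3*cos(h) - 5)^2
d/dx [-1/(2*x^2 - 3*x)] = (4*x - 3)/(x^2*(2*x - 3)^2)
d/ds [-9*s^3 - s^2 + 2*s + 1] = -27*s^2 - 2*s + 2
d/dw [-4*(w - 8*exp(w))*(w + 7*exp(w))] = 4*w*exp(w) - 8*w + 448*exp(2*w) + 4*exp(w)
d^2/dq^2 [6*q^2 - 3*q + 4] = 12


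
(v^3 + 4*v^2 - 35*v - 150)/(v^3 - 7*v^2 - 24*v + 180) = (v + 5)/(v - 6)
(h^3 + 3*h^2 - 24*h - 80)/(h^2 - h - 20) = h + 4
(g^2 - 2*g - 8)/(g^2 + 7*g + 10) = (g - 4)/(g + 5)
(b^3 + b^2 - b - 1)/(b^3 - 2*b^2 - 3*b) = (b^2 - 1)/(b*(b - 3))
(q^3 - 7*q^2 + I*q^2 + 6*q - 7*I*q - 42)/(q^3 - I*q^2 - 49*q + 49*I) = (q^2 + I*q + 6)/(q^2 + q*(7 - I) - 7*I)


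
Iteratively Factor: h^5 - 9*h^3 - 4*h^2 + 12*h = (h)*(h^4 - 9*h^2 - 4*h + 12) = h*(h - 1)*(h^3 + h^2 - 8*h - 12) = h*(h - 1)*(h + 2)*(h^2 - h - 6) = h*(h - 1)*(h + 2)^2*(h - 3)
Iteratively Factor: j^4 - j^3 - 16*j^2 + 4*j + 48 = (j + 2)*(j^3 - 3*j^2 - 10*j + 24) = (j - 4)*(j + 2)*(j^2 + j - 6) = (j - 4)*(j - 2)*(j + 2)*(j + 3)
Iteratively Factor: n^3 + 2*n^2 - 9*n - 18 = (n + 2)*(n^2 - 9) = (n + 2)*(n + 3)*(n - 3)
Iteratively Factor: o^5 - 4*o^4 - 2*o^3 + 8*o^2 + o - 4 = (o - 4)*(o^4 - 2*o^2 + 1) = (o - 4)*(o + 1)*(o^3 - o^2 - o + 1) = (o - 4)*(o - 1)*(o + 1)*(o^2 - 1) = (o - 4)*(o - 1)^2*(o + 1)*(o + 1)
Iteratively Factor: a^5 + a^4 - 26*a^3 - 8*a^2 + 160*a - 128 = (a - 4)*(a^4 + 5*a^3 - 6*a^2 - 32*a + 32) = (a - 4)*(a + 4)*(a^3 + a^2 - 10*a + 8) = (a - 4)*(a - 2)*(a + 4)*(a^2 + 3*a - 4) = (a - 4)*(a - 2)*(a - 1)*(a + 4)*(a + 4)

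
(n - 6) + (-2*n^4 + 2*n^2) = -2*n^4 + 2*n^2 + n - 6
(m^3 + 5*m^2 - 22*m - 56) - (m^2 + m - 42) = m^3 + 4*m^2 - 23*m - 14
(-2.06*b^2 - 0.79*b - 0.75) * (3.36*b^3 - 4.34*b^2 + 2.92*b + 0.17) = -6.9216*b^5 + 6.286*b^4 - 5.1066*b^3 + 0.598*b^2 - 2.3243*b - 0.1275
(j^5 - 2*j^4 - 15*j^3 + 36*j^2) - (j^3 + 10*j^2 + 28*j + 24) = j^5 - 2*j^4 - 16*j^3 + 26*j^2 - 28*j - 24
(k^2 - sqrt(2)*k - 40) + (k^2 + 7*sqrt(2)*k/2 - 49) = 2*k^2 + 5*sqrt(2)*k/2 - 89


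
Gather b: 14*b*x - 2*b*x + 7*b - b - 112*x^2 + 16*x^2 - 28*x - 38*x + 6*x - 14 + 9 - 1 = b*(12*x + 6) - 96*x^2 - 60*x - 6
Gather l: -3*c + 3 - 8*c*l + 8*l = -3*c + l*(8 - 8*c) + 3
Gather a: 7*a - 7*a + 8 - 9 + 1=0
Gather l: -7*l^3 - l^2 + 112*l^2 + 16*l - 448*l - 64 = -7*l^3 + 111*l^2 - 432*l - 64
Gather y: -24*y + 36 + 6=42 - 24*y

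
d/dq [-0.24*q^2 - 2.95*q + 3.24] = -0.48*q - 2.95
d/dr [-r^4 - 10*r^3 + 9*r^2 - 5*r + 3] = -4*r^3 - 30*r^2 + 18*r - 5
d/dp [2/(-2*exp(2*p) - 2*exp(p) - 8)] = (2*exp(p) + 1)*exp(p)/(exp(2*p) + exp(p) + 4)^2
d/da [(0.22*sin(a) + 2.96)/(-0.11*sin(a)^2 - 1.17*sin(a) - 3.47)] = (0.0242*sin(a)^2 + 0.6512*sin(a) + 2.6998)*cos(a)/(0.0121*sin(a)^4 + 0.2574*sin(a)^3 + 2.1323*sin(a)^2 + 8.1198*sin(a) + 12.0409)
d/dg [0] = 0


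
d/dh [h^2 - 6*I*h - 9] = 2*h - 6*I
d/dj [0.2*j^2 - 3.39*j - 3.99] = 0.4*j - 3.39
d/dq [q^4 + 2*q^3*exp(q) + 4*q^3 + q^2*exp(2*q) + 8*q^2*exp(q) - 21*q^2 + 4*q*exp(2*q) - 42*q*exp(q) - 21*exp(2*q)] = 2*q^3*exp(q) + 4*q^3 + 2*q^2*exp(2*q) + 14*q^2*exp(q) + 12*q^2 + 10*q*exp(2*q) - 26*q*exp(q) - 42*q - 38*exp(2*q) - 42*exp(q)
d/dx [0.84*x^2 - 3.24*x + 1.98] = 1.68*x - 3.24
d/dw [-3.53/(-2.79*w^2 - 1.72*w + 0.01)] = (-19.6974*w - 6.0716)/(2.79*w^2 + 1.72*w - 0.01)^2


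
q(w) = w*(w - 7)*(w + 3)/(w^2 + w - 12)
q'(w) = w*(-2*w - 1)*(w - 7)*(w + 3)/(w^2 + w - 12)^2 + w*(w - 7)/(w^2 + w - 12) + w*(w + 3)/(w^2 + w - 12) + (w - 7)*(w + 3)/(w^2 + w - 12)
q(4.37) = -7.39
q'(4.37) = 6.39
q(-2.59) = -1.29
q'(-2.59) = -1.83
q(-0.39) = -0.61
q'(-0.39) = 1.41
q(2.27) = 12.36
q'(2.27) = 20.14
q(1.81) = 6.54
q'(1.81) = 8.08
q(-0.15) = -0.25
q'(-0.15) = 1.61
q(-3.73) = 16.08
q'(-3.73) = -85.00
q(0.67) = 1.43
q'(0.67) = 2.61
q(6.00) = -1.80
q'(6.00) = 2.08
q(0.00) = 0.00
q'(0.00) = 1.75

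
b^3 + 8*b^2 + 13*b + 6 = (b + 1)^2*(b + 6)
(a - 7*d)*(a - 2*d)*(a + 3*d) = a^3 - 6*a^2*d - 13*a*d^2 + 42*d^3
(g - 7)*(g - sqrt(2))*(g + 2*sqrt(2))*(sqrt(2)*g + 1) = sqrt(2)*g^4 - 7*sqrt(2)*g^3 + 3*g^3 - 21*g^2 - 3*sqrt(2)*g^2 - 4*g + 21*sqrt(2)*g + 28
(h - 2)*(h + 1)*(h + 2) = h^3 + h^2 - 4*h - 4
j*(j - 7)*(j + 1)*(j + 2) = j^4 - 4*j^3 - 19*j^2 - 14*j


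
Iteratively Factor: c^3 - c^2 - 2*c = (c - 2)*(c^2 + c) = c*(c - 2)*(c + 1)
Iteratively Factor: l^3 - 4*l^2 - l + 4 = (l + 1)*(l^2 - 5*l + 4) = (l - 4)*(l + 1)*(l - 1)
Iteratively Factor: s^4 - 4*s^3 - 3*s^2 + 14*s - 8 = (s - 1)*(s^3 - 3*s^2 - 6*s + 8) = (s - 1)^2*(s^2 - 2*s - 8) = (s - 4)*(s - 1)^2*(s + 2)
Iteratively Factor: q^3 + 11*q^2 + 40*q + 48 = (q + 4)*(q^2 + 7*q + 12) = (q + 4)^2*(q + 3)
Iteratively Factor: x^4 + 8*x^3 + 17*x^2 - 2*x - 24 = (x + 3)*(x^3 + 5*x^2 + 2*x - 8) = (x + 3)*(x + 4)*(x^2 + x - 2) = (x + 2)*(x + 3)*(x + 4)*(x - 1)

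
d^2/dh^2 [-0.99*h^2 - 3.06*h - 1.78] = -1.98000000000000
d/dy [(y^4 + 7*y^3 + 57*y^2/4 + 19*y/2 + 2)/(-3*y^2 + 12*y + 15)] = (-4*y^5 + 10*y^4 + 152*y^3 + 343*y^2 + 293*y + 79)/(6*(y^4 - 8*y^3 + 6*y^2 + 40*y + 25))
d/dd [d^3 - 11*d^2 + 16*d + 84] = 3*d^2 - 22*d + 16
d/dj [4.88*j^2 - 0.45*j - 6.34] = 9.76*j - 0.45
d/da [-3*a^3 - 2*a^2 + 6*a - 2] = -9*a^2 - 4*a + 6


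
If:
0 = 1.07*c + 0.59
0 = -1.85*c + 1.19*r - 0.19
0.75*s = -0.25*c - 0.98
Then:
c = -0.55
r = -0.70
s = -1.12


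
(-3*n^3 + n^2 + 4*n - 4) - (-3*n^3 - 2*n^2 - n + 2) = 3*n^2 + 5*n - 6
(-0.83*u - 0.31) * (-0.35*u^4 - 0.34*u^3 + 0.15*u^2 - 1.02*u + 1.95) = 0.2905*u^5 + 0.3907*u^4 - 0.0191*u^3 + 0.8001*u^2 - 1.3023*u - 0.6045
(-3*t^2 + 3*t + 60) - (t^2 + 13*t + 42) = -4*t^2 - 10*t + 18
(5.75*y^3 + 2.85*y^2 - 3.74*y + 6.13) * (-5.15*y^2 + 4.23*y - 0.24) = -29.6125*y^5 + 9.645*y^4 + 29.9365*y^3 - 48.0737*y^2 + 26.8275*y - 1.4712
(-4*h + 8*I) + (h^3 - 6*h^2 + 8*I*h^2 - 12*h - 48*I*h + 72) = h^3 - 6*h^2 + 8*I*h^2 - 16*h - 48*I*h + 72 + 8*I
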